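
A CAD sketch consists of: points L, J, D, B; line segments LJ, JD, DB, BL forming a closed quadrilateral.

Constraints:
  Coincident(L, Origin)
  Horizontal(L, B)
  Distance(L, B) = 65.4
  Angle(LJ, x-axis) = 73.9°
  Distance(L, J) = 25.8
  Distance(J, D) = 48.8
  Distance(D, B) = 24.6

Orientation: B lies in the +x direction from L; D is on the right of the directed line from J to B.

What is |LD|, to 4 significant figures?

43.39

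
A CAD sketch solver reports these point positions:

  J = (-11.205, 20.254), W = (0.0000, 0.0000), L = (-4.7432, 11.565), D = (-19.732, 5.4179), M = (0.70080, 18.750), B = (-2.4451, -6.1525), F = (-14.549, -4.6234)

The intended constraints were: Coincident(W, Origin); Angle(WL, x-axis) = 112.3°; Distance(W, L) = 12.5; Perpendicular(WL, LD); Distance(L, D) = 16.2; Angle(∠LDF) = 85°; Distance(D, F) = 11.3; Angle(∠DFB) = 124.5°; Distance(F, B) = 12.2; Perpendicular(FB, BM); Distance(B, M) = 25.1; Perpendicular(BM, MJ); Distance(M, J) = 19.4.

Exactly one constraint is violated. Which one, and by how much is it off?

Distance(M, J) = 19.4 — off by 7.40.

W = (0.00, 0.00) ✓; WL at 112.3° ✓; |WL| = 12.50 ✓; ∠(WL, LD) = 90.00° ✓; |LD| = 16.20 ✓; ∠LDF = 85.00° ✓; |DF| = 11.30 ✓; ∠DFB = 124.5° ✓; |FB| = 12.20 ✓; ∠(FB, BM) = 90.00° ✓; |BM| = 25.10 ✓; ∠(BM, MJ) = 90.00° ✓; |MJ| = 12.00 ✗.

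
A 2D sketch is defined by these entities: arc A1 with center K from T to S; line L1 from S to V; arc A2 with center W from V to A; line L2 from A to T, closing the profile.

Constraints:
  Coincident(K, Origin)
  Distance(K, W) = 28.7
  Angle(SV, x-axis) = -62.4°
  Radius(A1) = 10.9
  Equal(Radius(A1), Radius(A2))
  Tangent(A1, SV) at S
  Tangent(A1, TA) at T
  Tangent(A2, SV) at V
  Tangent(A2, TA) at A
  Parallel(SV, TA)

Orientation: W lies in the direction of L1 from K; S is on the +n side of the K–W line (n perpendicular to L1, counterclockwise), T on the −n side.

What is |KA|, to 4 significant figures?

30.70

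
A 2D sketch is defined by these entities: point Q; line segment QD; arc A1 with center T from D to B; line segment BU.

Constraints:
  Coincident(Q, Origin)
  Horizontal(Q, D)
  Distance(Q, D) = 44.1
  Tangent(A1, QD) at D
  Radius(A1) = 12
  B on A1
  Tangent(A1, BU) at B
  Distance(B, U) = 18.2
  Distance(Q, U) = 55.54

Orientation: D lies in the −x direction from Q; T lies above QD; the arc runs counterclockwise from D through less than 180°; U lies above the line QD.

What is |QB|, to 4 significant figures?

38.82

Q is at the origin; Q and D share the same y with |QD| = 44.1 and D on the −x side, so D = (-44.10, 0.000). The tangent condition forces TD to be normal to QD, so T = D + (0, 12) = (-44.10, 12.00). Since TB ⟂ BU (tangency), |TU| = √(12.0² + 18.2²) = 21.80 regardless of where B sits on A1. So U lies on both circle(Q, 55.54) and circle(T, 21.80); the above-QD intersection is U = (-44.07, 33.80). B is the foot of the tangent from U: B = (-34.07, 18.59).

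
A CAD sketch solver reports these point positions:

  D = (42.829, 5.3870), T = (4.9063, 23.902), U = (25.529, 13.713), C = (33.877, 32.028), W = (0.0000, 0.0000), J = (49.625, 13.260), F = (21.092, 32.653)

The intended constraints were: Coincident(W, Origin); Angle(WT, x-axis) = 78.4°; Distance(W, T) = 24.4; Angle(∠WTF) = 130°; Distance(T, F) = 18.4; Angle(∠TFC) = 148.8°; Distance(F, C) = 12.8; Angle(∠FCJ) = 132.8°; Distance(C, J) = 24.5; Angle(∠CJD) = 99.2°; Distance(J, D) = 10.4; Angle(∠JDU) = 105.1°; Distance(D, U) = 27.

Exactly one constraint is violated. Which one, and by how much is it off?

Distance(D, U) = 27 — off by 7.80.

W = (0.00, 0.00) ✓; WT at 78.40° ✓; |WT| = 24.40 ✓; ∠WTF = 130.0° ✓; |TF| = 18.40 ✓; ∠TFC = 148.8° ✓; |FC| = 12.80 ✓; ∠FCJ = 132.8° ✓; |CJ| = 24.50 ✓; ∠CJD = 99.20° ✓; |JD| = 10.40 ✓; ∠JDU = 105.1° ✓; |DU| = 19.20 ✗.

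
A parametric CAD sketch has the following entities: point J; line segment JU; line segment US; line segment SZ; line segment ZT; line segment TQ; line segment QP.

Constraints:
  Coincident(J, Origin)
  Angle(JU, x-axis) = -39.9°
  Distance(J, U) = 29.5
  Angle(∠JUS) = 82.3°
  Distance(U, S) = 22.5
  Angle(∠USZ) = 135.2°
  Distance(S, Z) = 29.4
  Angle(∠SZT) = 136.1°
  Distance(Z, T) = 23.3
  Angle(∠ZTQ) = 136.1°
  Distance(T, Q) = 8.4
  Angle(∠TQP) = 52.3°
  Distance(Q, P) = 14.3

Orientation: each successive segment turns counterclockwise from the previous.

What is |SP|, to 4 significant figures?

38.47

J is at the origin; JU runs at -39.9° with length 29.5, so U = (22.63, -18.92). ∠JUS = 82.3° gives US at 57.80° from the x-axis; with |US| = 22.5, S = (34.62, 0.1166). ∠USZ = 135.2° gives SZ at 102.6° from the x-axis; with |SZ| = 29.4, Z = (28.21, 28.81). ∠SZT = 136.1° gives ZT at 146.5° from the x-axis; with |ZT| = 23.3, T = (8.778, 41.67). ∠ZTQ = 136.1° gives TQ at -169.6° from the x-axis; with |TQ| = 8.4, Q = (0.5161, 40.15). ∠TQP = 52.3° gives QP at -41.90° from the x-axis; with |QP| = 14.3, P = (11.16, 30.60). Then |SP| = |P − S| = 38.47.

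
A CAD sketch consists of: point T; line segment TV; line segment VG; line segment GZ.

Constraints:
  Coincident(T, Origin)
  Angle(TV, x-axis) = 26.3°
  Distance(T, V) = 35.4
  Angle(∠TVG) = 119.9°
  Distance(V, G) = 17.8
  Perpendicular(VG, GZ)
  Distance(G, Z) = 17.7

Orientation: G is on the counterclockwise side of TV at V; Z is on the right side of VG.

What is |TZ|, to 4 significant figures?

59.98

∠TVG = 119.9°, so VG runs at 26.3° + (180° − 119.9°) = 86.40° from the x-axis; with |VG| = 17.8, G = V + 17.8·(cos 86.40°, sin 86.40°) = (32.85, 33.45). The perpendicularity gives GZ at right angles to VG; with |GZ| = 17.7 on the right of VG, Z = G + 17.7·(0.9980, -0.06279) = (50.52, 32.34). Then |TZ| = |Z − T| = 59.98.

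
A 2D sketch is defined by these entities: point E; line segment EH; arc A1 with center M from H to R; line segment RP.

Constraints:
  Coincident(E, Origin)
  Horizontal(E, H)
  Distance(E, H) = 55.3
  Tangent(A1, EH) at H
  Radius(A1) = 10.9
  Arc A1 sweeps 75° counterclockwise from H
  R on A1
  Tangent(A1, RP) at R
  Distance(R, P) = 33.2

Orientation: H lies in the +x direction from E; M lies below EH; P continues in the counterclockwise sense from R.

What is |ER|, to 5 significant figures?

45.494

E is at the origin; E and H share the same y with |EH| = 55.3 and H on the +x side, so H = (55.300, 0.0000). A1 meets EH tangentially, so MH is at right angles to EH, so M = H + (0, -10.9) = (55.300, -10.900). On A1, H sits at bearing 90° from M; a 75° counterclockwise sweep puts R at bearing 165°, so R = M + 10.9·(cos 165°, sin 165°) = (44.771, -8.0789). Then |ER| = |R − E| = 45.494.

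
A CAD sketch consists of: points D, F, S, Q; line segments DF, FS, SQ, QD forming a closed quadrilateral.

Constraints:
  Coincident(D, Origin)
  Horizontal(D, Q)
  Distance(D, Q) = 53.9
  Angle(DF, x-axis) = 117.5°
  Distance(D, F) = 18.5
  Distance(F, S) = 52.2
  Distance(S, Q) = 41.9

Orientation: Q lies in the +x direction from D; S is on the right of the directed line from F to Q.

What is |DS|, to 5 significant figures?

33.940

D is at the origin; DQ is horizontal with |DQ| = 53.9 and Q in +x, so Q = (53.9, 0). DF runs at 117.5° with |DF| = 18.5, so F = (-8.5423, 16.410). S is determined by |FS| = 52.2 and |SQ| = 41.9 together: it lies at the intersection of circle(F, 52.2) and circle(Q, 41.9). With |FQ| = 64.563, the foot of the radical line on FQ is 39.787 from F and the perpendicular offset is √(52.2² − 39.787²) = 33.791. Taking the right-of-FQ solution: S = (21.350, -26.384).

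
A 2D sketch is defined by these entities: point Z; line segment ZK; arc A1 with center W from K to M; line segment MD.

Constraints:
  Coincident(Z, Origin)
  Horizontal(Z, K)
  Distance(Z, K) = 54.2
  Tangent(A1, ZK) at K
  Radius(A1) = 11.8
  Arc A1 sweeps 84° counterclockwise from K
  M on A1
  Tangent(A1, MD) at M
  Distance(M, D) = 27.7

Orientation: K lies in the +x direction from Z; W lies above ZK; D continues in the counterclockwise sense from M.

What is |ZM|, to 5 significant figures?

66.777

Z is at the origin; Z and K share the same y with |ZK| = 54.2 and K on the +x side, so K = (54.200, 0.0000). A1 meets ZK tangentially, so WK is at right angles to ZK, so W = K + (0, 11.8) = (54.200, 11.800). On A1, K sits at bearing -90° from W; an 84° counterclockwise sweep puts M at bearing -6°, so M = W + 11.8·(cos -6°, sin -6°) = (65.935, 10.567). Then |ZM| = |M − Z| = 66.777.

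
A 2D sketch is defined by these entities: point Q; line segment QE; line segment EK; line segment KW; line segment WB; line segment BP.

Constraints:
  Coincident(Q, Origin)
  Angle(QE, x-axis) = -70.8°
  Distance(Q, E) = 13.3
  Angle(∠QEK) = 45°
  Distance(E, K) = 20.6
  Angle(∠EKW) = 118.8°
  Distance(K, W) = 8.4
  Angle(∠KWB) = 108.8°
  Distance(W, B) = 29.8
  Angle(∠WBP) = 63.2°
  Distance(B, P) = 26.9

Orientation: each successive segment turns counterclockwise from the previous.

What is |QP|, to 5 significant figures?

15.309

Q is at the origin; QE runs at -70.8° with length 13.3, so E = (4.3739, -12.560). ∠QEK = 45.0° gives EK at 64.200° from the x-axis; with |EK| = 20.6, K = (13.340, 5.9864). ∠EKW = 118.8° gives KW at 125.40° from the x-axis; with |KW| = 8.4, W = (8.4737, 12.833). ∠KWB = 108.8° gives WB at -163.40° from the x-axis; with |WB| = 29.8, B = (-20.084, 4.3199). ∠WBP = 63.2° gives BP at -46.600° from the x-axis; with |BP| = 26.9, P = (-1.6016, -15.225). Then |QP| = |P − Q| = 15.309.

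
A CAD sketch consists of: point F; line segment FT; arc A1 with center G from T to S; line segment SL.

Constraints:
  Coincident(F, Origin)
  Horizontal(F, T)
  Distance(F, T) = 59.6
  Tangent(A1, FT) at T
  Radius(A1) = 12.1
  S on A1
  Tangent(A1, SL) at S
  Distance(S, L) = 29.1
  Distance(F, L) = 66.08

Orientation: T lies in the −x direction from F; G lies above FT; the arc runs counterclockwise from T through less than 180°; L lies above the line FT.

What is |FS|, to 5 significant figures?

49.427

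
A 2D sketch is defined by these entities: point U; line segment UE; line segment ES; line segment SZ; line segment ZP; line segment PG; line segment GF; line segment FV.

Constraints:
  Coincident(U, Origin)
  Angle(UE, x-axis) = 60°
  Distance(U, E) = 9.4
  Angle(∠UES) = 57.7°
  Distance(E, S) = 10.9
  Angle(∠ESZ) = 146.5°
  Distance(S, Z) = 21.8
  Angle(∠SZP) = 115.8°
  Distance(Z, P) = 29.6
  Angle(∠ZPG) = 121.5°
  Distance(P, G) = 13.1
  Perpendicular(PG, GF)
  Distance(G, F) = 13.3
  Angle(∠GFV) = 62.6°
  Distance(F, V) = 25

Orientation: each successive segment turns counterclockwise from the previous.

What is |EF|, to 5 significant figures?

35.345

U is at the origin; UE runs at 60.0° with length 9.4, so E = (4.7000, 8.1406). ∠UES = 57.7° gives ES at -177.70° from the x-axis; with |ES| = 10.9, S = (-6.1912, 7.7032). ∠ESZ = 146.5° gives SZ at -144.20° from the x-axis; with |SZ| = 21.8, Z = (-23.872, -5.0489). ∠SZP = 115.8° gives ZP at -80.000° from the x-axis; with |ZP| = 29.6, P = (-18.732, -34.199). ∠ZPG = 121.5° gives PG at -21.500° from the x-axis; with |PG| = 13.1, G = (-6.5440, -39.000). PG is perpendicular to GF, so GF runs at 68.500°; with |GF| = 13.3, F = (-1.6695, -26.626). Then |EF| = |F − E| = 35.345.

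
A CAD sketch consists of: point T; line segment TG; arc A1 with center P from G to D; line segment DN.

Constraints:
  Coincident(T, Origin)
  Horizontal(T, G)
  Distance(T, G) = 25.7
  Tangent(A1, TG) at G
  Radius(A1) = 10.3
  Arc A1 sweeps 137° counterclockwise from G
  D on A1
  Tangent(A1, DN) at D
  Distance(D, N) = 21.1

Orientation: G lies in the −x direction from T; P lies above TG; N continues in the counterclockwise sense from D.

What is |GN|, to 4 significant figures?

33.30

On A1, G sits at bearing -90° from P; a 137° counterclockwise sweep puts D at bearing 47°, so D = P + 10.3·(cos 47°, sin 47°) = (-18.68, 17.83). A1 meets DN tangentially, so PD is at right angles to DN, so DN runs along (−sin 47°, cos 47°); with |DN| = 21.1, N = (-34.11, 32.22). Then |GN| = |N − G| = 33.30.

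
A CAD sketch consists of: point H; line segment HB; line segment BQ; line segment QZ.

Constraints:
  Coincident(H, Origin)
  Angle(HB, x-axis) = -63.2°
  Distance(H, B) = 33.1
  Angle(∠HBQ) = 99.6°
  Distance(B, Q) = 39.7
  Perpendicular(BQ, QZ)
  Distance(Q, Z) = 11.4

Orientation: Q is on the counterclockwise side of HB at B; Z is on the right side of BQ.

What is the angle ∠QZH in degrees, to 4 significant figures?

45.76°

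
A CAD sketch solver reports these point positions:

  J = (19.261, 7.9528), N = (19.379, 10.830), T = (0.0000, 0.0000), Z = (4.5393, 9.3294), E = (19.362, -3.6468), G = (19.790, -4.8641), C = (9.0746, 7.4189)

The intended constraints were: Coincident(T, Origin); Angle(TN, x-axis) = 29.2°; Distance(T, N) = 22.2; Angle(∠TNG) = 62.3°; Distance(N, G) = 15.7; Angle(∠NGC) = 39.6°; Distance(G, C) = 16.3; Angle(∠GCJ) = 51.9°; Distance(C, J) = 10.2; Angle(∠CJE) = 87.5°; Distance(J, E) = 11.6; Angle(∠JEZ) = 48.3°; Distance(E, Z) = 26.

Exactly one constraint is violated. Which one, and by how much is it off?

Distance(E, Z) = 26 — off by 6.30.

T = (0.00, 0.00) ✓; TN at 29.20° ✓; |TN| = 22.20 ✓; ∠TNG = 62.30° ✓; |NG| = 15.70 ✓; ∠NGC = 39.60° ✓; |GC| = 16.30 ✓; ∠GCJ = 51.90° ✓; |CJ| = 10.20 ✓; ∠CJE = 87.50° ✓; |JE| = 11.60 ✓; ∠JEZ = 48.30° ✓; |EZ| = 19.70 ✗.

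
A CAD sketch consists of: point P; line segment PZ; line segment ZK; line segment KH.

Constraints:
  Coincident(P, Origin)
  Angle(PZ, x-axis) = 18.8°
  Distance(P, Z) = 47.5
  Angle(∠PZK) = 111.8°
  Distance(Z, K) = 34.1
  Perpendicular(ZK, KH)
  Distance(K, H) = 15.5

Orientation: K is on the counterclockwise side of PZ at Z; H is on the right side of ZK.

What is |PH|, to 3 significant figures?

78.9

∠PZK = 111.8°, so ZK runs at 18.8° + (180° − 111.8°) = 87.0° from the x-axis; with |ZK| = 34.1, K = Z + 34.1·(cos 87.0°, sin 87.0°) = (46.8, 49.4). ZK is perpendicular to KH; with |KH| = 15.5 on the right of ZK, H = K + 15.5·(0.999, -0.0523) = (62.2, 48.5). Then |PH| = |H − P| = 78.9.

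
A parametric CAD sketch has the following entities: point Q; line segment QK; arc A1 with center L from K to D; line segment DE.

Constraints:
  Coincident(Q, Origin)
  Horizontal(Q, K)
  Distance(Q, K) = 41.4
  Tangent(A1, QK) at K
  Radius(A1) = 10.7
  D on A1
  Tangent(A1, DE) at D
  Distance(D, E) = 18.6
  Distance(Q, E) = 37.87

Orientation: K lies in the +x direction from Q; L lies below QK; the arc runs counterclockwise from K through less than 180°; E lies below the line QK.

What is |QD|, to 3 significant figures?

32.1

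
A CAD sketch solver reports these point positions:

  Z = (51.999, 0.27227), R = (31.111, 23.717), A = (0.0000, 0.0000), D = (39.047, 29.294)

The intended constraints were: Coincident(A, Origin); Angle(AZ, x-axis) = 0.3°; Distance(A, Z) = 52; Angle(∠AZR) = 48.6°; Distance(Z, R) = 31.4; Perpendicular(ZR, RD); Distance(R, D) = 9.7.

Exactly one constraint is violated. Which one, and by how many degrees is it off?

Perpendicular(ZR, RD) — off by 6.60°.

A = (0.00, 0.00) ✓; AZ at 0.3000° ✓; |AZ| = 52.00 ✓; ∠AZR = 48.60° ✓; |ZR| = 31.40 ✓; ∠(ZR, RD) = 96.60° ✗; |RD| = 9.700 ✓.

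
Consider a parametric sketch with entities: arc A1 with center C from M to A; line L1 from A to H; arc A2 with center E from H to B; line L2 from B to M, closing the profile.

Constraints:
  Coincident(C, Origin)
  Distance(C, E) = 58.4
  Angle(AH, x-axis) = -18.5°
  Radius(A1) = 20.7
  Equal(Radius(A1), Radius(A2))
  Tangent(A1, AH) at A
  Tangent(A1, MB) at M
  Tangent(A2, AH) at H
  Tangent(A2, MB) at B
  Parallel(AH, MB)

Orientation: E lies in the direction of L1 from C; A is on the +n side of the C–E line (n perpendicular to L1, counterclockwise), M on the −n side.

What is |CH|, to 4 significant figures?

61.96

The slot axis is L1's direction at -18.5°, so u = (cos -18.5°, sin -18.5°) = (0.9483, -0.3173) and n = (−sin -18.5°, cos -18.5°) = (0.3173, 0.9483). C is at the origin and E lies 58.4 along u from C, so E = 58.4·u = (55.38, -18.53). Tangency of A1 to both parallel lines with radius 20.7 puts A and M at C ± 20.7·n: A = (6.568, 19.63), M = (-6.568, -19.63). Equal radii place H and B the same way about E: H = E + 20.7·n = (61.95, 1.100), B = E − 20.7·n = (48.81, -38.16). Then |CH| = |H − C| = 61.96.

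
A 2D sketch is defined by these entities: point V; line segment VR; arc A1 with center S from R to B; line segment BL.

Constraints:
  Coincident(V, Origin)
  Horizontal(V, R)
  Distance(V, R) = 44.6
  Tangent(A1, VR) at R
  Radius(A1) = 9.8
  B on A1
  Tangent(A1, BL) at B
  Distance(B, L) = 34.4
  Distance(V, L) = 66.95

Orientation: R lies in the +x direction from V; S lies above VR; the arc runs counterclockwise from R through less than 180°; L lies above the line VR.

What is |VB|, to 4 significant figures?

55.44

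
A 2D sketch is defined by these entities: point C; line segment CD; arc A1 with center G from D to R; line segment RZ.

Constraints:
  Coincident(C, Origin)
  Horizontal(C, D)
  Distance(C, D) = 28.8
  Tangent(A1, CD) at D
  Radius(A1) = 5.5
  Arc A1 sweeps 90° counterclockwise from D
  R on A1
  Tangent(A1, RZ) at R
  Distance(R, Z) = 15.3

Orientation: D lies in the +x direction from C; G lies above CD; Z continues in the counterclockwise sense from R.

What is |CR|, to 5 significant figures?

34.738

C is at the origin; C and D share the same y with |CD| = 28.8 and D on the +x side, so D = (28.800, 0.0000). Since A1 is tangent to CD there, GD ⟂ CD, so G = D + (0, 5.5) = (28.800, 5.5000). On A1, D sits at bearing -90° from G; a 90° counterclockwise sweep puts R at bearing 0°, so R = G + 5.5·(cos 0°, sin 0°) = (34.300, 5.5000). Then |CR| = |R − C| = 34.738.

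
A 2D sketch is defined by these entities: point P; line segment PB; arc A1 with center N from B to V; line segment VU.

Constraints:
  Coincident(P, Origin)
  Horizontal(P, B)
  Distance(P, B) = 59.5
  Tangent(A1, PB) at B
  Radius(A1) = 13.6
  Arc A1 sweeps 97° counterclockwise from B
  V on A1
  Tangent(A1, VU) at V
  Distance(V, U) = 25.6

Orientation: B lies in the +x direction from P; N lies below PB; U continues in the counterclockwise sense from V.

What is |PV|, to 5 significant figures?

48.466

P is at the origin; P and B share the same y with |PB| = 59.5 and B on the +x side, so B = (59.500, 0.0000). Since A1 is tangent to PB there, NB ⟂ PB, so N = B + (0, -13.6) = (59.500, -13.600). On A1, B sits at bearing 90° from N; a 97° counterclockwise sweep puts V at bearing 187°, so V = N + 13.6·(cos 187°, sin 187°) = (46.001, -15.257). Then |PV| = |V − P| = 48.466.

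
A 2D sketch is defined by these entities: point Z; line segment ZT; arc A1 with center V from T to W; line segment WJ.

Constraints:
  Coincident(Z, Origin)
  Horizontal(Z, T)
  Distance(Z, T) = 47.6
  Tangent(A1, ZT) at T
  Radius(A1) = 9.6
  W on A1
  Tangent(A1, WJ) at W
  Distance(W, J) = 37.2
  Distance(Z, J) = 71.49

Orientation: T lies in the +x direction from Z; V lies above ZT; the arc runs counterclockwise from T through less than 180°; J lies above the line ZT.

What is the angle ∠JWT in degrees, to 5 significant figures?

132.07°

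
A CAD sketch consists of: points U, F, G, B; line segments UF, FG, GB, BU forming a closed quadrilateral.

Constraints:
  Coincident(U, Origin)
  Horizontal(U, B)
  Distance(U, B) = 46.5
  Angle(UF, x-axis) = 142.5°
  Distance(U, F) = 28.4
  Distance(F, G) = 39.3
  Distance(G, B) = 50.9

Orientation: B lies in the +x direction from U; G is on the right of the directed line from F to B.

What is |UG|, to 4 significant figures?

16.19

Checks: |FG| = 39.30 ✓; |GB| = 50.90 ✓.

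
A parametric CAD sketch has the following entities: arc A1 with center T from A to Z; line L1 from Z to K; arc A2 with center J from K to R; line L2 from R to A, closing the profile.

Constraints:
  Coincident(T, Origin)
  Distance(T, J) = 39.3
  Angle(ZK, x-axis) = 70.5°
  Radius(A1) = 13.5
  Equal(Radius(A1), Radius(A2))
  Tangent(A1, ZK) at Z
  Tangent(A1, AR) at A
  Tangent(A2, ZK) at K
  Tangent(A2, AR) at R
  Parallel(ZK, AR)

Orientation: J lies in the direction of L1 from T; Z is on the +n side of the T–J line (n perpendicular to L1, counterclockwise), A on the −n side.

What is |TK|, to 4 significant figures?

41.55

The slot axis is L1's direction at 70.5°, so u = (cos 70.5°, sin 70.5°) = (0.3338, 0.9426) and n = (−sin 70.5°, cos 70.5°) = (-0.9426, 0.3338). T is at the origin and J lies 39.3 along u from T, so J = 39.3·u = (13.12, 37.05). Tangency of A1 to both parallel lines with radius 13.5 puts Z and A at T ± 13.5·n: Z = (-12.73, 4.506), A = (12.73, -4.506). Equal radii place K and R the same way about J: K = J + 13.5·n = (0.3929, 41.55), R = J − 13.5·n = (25.84, 32.54). Then |TK| = |K − T| = 41.55.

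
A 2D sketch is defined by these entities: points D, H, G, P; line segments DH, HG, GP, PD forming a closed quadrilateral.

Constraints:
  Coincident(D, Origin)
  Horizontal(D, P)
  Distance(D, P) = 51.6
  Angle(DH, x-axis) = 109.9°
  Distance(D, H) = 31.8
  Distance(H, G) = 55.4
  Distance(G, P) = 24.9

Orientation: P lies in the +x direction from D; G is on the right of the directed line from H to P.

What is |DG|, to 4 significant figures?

29.89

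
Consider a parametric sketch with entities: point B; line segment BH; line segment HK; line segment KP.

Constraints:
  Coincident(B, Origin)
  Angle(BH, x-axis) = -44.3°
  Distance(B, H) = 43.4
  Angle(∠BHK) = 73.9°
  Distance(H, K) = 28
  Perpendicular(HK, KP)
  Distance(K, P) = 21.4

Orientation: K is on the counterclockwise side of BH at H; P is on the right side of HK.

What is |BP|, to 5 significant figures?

65.086

∠BHK = 73.9°, so HK runs at -44.3° + (180° − 73.9°) = 61.800° from the x-axis; with |HK| = 28.0, K = H + 28.0·(cos 61.800°, sin 61.800°) = (44.292, -5.6347). HK is perpendicular to KP; with |KP| = 21.4 on the right of HK, P = K + 21.4·(0.88130, -0.47255) = (63.152, -15.747). Then |BP| = |P − B| = 65.086.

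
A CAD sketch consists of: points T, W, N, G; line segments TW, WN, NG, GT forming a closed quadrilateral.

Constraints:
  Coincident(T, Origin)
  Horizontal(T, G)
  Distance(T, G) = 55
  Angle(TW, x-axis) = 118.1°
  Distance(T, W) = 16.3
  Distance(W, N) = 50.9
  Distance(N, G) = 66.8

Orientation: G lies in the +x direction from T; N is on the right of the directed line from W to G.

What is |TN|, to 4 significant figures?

36.13

Checks: |WN| = 50.90 ✓; |NG| = 66.80 ✓.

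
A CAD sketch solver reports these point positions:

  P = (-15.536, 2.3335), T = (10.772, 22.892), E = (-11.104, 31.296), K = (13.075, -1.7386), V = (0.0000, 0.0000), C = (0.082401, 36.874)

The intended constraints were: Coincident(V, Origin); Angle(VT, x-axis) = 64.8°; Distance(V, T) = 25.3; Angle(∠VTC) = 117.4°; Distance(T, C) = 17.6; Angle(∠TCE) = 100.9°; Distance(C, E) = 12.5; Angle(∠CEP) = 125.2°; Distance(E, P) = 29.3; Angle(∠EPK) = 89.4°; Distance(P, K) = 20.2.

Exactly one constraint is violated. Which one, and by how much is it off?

Distance(P, K) = 20.2 — off by 8.70.

V = (0.00, 0.00) ✓; VT at 64.80° ✓; |VT| = 25.30 ✓; ∠VTC = 117.4° ✓; |TC| = 17.60 ✓; ∠TCE = 100.9° ✓; |CE| = 12.50 ✓; ∠CEP = 125.2° ✓; |EP| = 29.30 ✓; ∠EPK = 89.40° ✓; |PK| = 28.90 ✗.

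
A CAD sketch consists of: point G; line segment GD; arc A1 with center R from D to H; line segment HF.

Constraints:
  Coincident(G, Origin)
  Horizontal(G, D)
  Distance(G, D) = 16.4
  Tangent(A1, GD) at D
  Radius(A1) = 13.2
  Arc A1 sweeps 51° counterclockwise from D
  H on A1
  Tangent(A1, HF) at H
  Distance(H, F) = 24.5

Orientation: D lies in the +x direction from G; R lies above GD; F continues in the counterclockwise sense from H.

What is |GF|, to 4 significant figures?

48.41

On A1, D sits at bearing -90° from R; a 51° counterclockwise sweep puts H at bearing -39°, so H = R + 13.2·(cos -39°, sin -39°) = (26.66, 4.893). Since A1 is tangent to HF there, RH ⟂ HF, so HF runs along (−sin -39°, cos -39°); with |HF| = 24.5, F = (42.08, 23.93). Then |GF| = |F − G| = 48.41.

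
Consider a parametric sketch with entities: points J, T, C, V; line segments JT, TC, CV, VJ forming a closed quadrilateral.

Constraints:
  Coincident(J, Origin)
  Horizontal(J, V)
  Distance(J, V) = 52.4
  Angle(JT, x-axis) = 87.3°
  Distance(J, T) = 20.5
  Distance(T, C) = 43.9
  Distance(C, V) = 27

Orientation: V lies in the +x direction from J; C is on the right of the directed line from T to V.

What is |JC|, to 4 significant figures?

31.87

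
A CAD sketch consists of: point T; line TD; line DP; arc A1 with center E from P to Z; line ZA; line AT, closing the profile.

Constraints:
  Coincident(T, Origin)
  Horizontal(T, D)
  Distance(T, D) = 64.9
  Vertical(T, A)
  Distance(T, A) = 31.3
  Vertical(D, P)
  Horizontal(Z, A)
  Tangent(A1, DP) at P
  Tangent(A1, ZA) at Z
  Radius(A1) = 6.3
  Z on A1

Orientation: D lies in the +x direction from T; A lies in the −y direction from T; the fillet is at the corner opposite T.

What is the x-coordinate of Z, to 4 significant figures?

58.60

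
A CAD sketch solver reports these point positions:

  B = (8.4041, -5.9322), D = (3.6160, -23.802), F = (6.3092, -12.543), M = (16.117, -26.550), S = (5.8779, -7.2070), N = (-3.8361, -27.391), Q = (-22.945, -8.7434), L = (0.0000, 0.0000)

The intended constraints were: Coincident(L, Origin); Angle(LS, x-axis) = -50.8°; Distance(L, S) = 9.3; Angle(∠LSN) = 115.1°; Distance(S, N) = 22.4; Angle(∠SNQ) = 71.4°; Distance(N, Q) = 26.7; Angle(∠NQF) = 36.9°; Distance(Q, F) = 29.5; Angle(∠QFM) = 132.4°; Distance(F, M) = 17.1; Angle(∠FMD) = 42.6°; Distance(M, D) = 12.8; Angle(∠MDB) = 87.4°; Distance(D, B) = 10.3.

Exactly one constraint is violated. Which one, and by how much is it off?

Distance(D, B) = 10.3 — off by 8.20.

L = (0.00, 0.00) ✓; LS at -50.80° ✓; |LS| = 9.300 ✓; ∠LSN = 115.1° ✓; |SN| = 22.40 ✓; ∠SNQ = 71.40° ✓; |NQ| = 26.70 ✓; ∠NQF = 36.90° ✓; |QF| = 29.50 ✓; ∠QFM = 132.4° ✓; |FM| = 17.10 ✓; ∠FMD = 42.60° ✓; |MD| = 12.80 ✓; ∠MDB = 87.40° ✓; |DB| = 18.50 ✗.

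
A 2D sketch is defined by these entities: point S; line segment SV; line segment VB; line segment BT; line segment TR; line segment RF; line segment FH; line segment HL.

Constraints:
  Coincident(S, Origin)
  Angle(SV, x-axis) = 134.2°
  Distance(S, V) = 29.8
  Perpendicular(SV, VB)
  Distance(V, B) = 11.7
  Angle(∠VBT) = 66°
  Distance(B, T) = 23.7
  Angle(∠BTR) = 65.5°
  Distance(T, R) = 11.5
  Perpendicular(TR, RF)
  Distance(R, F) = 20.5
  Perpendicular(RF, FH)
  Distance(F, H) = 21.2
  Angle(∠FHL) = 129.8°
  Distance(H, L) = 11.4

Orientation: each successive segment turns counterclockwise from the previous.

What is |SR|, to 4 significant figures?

17.66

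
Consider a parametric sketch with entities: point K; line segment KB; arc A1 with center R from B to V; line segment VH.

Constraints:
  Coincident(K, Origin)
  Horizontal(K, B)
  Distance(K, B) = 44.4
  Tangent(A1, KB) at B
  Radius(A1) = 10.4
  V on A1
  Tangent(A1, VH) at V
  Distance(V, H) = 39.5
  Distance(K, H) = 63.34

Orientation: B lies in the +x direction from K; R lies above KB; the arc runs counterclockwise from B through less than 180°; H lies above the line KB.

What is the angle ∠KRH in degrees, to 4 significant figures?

94.06°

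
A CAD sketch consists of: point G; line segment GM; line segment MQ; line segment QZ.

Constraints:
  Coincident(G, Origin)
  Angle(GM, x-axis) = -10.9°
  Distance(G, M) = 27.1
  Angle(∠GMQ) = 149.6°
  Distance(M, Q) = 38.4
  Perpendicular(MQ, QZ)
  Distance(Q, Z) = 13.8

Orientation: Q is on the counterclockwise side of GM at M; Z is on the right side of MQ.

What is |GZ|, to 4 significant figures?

67.62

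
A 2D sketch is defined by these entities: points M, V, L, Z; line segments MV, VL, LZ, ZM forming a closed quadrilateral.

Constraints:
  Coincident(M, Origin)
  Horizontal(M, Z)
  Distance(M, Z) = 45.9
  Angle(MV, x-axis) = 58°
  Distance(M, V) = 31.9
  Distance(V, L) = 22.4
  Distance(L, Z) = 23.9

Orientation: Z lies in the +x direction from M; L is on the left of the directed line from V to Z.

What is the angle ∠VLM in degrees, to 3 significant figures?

41.2°

M is at the origin; MZ is horizontal with |MZ| = 45.9 and Z in +x, so Z = (45.9, 0). MV runs at 58.0° with |MV| = 31.9, so V = (16.9, 27.1). L is determined by |VL| = 22.4 and |LZ| = 23.9 together: it lies at the intersection of circle(V, 22.4) and circle(Z, 23.9). With |VZ| = 39.7, the foot of the radical line on VZ is 19.0 from V and the perpendicular offset is √(22.4² − 19.0²) = 11.9. Taking the left-of-VZ solution: L = (38.9, 22.9).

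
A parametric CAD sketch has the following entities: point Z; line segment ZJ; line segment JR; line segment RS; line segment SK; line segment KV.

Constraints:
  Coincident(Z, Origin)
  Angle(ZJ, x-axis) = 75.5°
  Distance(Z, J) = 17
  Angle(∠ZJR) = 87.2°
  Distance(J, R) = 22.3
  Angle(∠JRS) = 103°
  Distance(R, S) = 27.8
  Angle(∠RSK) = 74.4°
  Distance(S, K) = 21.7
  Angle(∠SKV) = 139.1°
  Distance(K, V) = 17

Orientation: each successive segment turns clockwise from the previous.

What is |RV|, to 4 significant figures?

31.27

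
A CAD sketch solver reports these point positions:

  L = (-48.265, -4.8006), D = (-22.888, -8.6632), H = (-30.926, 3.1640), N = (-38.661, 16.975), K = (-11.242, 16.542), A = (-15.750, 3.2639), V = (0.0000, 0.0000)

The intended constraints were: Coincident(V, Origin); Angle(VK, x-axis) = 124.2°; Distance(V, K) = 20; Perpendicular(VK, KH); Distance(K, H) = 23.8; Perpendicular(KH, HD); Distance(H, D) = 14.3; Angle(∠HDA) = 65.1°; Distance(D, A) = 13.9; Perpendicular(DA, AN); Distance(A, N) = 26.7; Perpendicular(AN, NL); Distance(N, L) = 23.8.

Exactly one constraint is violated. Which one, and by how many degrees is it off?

Perpendicular(AN, NL) — off by 7.10°.

V = (0.00, 0.00) ✓; VK at 124.2° ✓; |VK| = 20.00 ✓; ∠(VK, KH) = 90.00° ✓; |KH| = 23.80 ✓; ∠(KH, HD) = 90.00° ✓; |HD| = 14.30 ✓; ∠HDA = 65.10° ✓; |DA| = 13.90 ✓; ∠(DA, AN) = 90.00° ✓; |AN| = 26.70 ✓; ∠(AN, NL) = 97.10° ✗; |NL| = 23.80 ✓.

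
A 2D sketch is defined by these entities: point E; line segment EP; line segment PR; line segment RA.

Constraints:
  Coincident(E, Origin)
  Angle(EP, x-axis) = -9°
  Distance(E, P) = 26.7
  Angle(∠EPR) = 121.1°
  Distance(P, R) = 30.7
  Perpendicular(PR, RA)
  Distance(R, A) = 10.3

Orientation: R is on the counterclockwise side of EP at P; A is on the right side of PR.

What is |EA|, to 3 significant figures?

55.5

∠EPR = 121.1°, so PR runs at -9.0° + (180° − 121.1°) = 49.9° from the x-axis; with |PR| = 30.7, R = P + 30.7·(cos 49.9°, sin 49.9°) = (46.1, 19.3). PR ⟂ RA; with |RA| = 10.3 on the right of PR, A = R + 10.3·(0.765, -0.644) = (54.0, 12.7). Then |EA| = |A − E| = 55.5.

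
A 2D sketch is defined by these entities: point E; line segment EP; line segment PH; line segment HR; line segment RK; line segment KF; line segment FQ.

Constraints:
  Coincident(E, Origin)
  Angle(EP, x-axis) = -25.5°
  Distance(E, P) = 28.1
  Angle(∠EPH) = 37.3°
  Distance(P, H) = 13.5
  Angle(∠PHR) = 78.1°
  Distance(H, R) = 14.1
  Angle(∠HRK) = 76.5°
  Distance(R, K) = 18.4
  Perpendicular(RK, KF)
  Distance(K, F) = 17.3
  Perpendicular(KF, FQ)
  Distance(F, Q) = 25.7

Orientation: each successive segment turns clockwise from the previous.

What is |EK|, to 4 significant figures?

30.48

E is at the origin; EP runs at -25.5° with length 28.1, so P = (25.36, -12.10). ∠EPH = 37.3° gives PH at -168.2° from the x-axis; with |PH| = 13.5, H = (12.15, -14.86). ∠PHR = 78.1° gives HR at 89.90° from the x-axis; with |HR| = 14.1, R = (12.17, -0.7581). ∠HRK = 76.5° gives RK at -13.60° from the x-axis; with |RK| = 18.4, K = (30.06, -5.085). Then |EK| = |K − E| = 30.48.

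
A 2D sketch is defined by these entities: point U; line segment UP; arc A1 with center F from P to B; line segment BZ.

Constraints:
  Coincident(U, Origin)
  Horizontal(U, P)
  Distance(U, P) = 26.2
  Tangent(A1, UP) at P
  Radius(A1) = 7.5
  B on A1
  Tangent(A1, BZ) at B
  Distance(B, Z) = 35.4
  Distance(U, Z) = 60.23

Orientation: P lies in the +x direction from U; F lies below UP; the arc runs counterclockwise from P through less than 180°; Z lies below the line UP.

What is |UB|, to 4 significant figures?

25.02

U is at the origin; U and P share the same y with |UP| = 26.2 and P on the +x side, so P = (26.20, 0.000). A1 meets UP tangentially, so FP is at right angles to UP, so F = P + (0, -7.5) = (26.20, -7.500). Since FB ⟂ BZ (tangency), |FZ| = √(7.5² + 35.4²) = 36.19 regardless of where B sits on A1. So Z lies on both circle(U, 60.23) and circle(F, 36.19); the below-UP intersection is Z = (48.00, -36.38). B is the foot of the tangent from Z: B = (21.28, -13.16).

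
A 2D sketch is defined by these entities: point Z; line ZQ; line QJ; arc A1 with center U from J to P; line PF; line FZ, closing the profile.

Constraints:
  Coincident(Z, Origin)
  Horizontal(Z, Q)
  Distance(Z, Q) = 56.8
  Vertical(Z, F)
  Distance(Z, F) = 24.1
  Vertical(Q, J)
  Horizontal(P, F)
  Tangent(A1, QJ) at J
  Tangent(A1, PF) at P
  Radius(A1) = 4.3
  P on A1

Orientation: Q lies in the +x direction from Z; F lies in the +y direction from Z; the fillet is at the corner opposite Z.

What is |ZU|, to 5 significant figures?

56.110

Z is at the origin; Z and Q share the same y with |ZQ| = 56.8 and Q on the +x side, so Q = (56.800, 0.0000). Z and F share the same x with |ZF| = 24.1 and F on the +y side, so F = (0.0000, 24.100). The virtual corner opposite Z is at (56.800, 24.100). The tangent condition forces UJ to be normal to QJ and tangency of A1 to PF means the radius UP is perpendicular to PF, with radius 4.3, so the center U sits 4.3 in from both sides at U = (52.500, 19.800). Then |ZU| = |U − Z| = 56.110.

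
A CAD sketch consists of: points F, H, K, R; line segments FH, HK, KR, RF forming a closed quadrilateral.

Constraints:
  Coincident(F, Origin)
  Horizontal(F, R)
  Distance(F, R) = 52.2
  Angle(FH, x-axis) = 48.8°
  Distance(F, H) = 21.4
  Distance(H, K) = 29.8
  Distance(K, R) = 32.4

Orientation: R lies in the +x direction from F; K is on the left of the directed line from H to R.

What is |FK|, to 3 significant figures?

50.4

F is at the origin; FR is horizontal with |FR| = 52.2 and R in +x, so R = (52.2, 0). FH runs at 48.8° with |FH| = 21.4, so H = (14.1, 16.1). K is determined by |HK| = 29.8 and |KR| = 32.4 together: it lies at the intersection of circle(H, 29.8) and circle(R, 32.4). With |HR| = 41.4, the foot of the radical line on HR is 18.7 from H and the perpendicular offset is √(29.8² − 18.7²) = 23.2. Taking the left-of-HR solution: K = (40.4, 30.2).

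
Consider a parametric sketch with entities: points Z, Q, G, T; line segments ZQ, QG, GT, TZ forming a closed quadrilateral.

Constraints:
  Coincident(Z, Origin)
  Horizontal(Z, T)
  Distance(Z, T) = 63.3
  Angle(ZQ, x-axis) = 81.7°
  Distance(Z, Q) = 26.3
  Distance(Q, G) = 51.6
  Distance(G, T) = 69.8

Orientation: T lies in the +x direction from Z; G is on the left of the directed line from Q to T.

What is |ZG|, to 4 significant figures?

75.08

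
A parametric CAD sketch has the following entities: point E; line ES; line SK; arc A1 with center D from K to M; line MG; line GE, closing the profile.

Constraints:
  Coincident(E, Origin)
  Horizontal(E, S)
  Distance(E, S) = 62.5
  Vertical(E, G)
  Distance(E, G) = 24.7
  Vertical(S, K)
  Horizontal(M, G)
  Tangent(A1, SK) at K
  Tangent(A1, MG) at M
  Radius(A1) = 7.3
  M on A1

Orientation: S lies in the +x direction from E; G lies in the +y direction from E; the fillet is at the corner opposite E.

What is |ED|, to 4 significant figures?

57.88

E is at the origin; ES is horizontal with |ES| = 62.5 and S on the +x side, so S = (62.50, 0.000). E and G share the same x with |EG| = 24.7 and G on the +y side, so G = (0.000, 24.70). The virtual corner opposite E is at (62.50, 24.70). The tangent condition forces DK to be normal to SK and A1 meets MG tangentially, so DM is at right angles to MG, with radius 7.3, so the center D sits 7.3 in from both sides at D = (55.20, 17.40). Then |ED| = |D − E| = 57.88.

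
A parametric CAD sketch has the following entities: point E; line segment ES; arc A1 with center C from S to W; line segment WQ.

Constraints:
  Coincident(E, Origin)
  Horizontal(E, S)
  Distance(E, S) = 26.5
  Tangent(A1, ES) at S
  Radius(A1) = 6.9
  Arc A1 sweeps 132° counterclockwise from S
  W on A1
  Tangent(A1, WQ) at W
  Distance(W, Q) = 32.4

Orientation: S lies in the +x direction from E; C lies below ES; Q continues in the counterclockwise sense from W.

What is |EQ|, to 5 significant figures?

55.861

E is at the origin; E and S share the same y with |ES| = 26.5 and S on the +x side, so S = (26.500, 0.0000). Tangency of A1 to ES means the radius CS is perpendicular to ES, so C = S + (0, -6.9) = (26.500, -6.9000). On A1, S sits at bearing 90° from C; a 132° counterclockwise sweep puts W at bearing 222°, so W = C + 6.9·(cos 222°, sin 222°) = (21.372, -11.517). Since A1 is tangent to WQ there, CW ⟂ WQ, so WQ runs along (−sin 222°, cos 222°); with |WQ| = 32.4, Q = (43.052, -35.595). Then |EQ| = |Q − E| = 55.861.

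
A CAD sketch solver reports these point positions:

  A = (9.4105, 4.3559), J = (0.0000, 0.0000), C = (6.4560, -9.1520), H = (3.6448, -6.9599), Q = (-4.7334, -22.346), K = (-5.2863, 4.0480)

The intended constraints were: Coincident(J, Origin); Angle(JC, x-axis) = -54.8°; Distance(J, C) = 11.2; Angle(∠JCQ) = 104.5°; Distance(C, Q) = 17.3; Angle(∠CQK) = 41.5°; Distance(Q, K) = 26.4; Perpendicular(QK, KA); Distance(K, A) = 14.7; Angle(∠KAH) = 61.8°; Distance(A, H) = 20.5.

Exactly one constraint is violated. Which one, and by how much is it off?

Distance(A, H) = 20.5 — off by 7.80.

J = (0.00, 0.00) ✓; JC at -54.80° ✓; |JC| = 11.20 ✓; ∠JCQ = 104.5° ✓; |CQ| = 17.30 ✓; ∠CQK = 41.50° ✓; |QK| = 26.40 ✓; ∠(QK, KA) = 90.00° ✓; |KA| = 14.70 ✓; ∠KAH = 61.80° ✓; |AH| = 12.70 ✗.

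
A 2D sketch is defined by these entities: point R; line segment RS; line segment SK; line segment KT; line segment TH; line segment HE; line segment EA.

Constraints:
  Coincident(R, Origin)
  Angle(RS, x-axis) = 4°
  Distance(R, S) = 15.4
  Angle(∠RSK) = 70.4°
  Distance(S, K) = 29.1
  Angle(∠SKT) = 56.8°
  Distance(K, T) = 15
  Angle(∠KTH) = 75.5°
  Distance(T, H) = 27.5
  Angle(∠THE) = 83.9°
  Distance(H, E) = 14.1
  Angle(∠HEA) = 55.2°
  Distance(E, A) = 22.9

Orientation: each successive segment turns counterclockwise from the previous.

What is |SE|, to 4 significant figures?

21.19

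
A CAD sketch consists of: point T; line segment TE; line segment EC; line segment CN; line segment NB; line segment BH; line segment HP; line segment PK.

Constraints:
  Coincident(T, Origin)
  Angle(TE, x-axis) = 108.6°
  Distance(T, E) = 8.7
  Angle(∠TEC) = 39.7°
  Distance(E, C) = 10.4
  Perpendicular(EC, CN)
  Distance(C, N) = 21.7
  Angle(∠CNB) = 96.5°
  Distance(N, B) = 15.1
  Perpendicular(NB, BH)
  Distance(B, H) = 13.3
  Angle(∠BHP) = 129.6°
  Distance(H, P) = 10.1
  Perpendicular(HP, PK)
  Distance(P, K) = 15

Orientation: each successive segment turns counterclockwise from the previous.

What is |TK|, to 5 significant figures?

9.2373

∠BHP = 129.6° gives HP at -157.20° from the x-axis; with |HP| = 10.1, P = (-0.37538, 6.3605). HP is perpendicular to PK, so PK runs at -67.200°; with |PK| = 15.0, K = (5.4374, -7.4674). Then |TK| = |K − T| = 9.2373.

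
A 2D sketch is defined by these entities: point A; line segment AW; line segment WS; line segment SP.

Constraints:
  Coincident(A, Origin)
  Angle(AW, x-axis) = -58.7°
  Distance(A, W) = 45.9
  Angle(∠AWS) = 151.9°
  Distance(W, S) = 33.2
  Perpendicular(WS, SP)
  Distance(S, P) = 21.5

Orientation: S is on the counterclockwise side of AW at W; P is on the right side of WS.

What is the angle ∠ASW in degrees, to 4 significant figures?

16.35°

A is at the origin; AW runs at -58.7° with length 45.9, so W = 45.9·(cos -58.7°, sin -58.7°) = (23.85, -39.22). ∠AWS = 151.9°, so WS runs at -58.7° + (180° − 151.9°) = -30.60° from the x-axis; with |WS| = 33.2, S = W + 33.2·(cos -30.60°, sin -30.60°) = (52.42, -56.12). Then cos ∠ASW = SA·SW / (|SA||SW|), giving 16.35°.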